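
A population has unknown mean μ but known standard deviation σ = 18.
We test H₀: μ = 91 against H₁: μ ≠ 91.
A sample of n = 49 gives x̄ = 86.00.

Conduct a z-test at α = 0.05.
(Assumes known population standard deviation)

Standard error: SE = σ/√n = 18/√49 = 2.5714
z-statistic: z = (x̄ - μ₀)/SE = (86.00 - 91)/2.5714 = -1.9445
Critical value: ±1.960
p-value = 0.0518
Decision: fail to reject H₀

Answer: z = -1.9445, fail to reject H₀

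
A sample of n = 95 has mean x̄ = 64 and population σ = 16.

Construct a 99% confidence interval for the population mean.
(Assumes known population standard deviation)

Answer: (59.7712, 68.2288)

Derivation:
Confidence level: 99%, α = 0.01
z_0.005 = 2.576
SE = σ/√n = 16/√95 = 1.6416
Margin of error = 2.576 × 1.6416 = 4.2288
CI: x̄ ± margin = 64 ± 4.2288
CI: (59.7712, 68.2288)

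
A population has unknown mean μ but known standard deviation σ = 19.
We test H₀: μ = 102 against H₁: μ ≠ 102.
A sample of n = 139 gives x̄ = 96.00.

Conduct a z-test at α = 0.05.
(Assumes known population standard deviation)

Standard error: SE = σ/√n = 19/√139 = 1.6116
z-statistic: z = (x̄ - μ₀)/SE = (96.00 - 102)/1.6116 = -3.7230
Critical value: ±1.960
p-value = 0.0002
Decision: reject H₀

Answer: z = -3.7230, reject H₀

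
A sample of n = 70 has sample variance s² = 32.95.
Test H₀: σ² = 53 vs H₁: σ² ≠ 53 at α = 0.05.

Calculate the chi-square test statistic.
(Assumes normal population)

df = n - 1 = 69
χ² = (n-1)s²/σ₀² = 69×32.95/53 = 42.8972
Critical values: χ²_{0.975,69} = 47.924, χ²_{0.025,69} = 93.856
Rejection region: χ² < 47.924 or χ² > 93.856
Decision: reject H₀

Answer: χ² = 42.8972, reject H₀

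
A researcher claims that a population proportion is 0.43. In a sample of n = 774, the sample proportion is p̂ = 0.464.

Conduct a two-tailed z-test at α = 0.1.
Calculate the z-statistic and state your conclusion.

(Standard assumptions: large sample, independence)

H₀: p = 0.43, H₁: p ≠ 0.43
Standard error: SE = √(p₀(1-p₀)/n) = √(0.43×0.57/774) = 0.017795
z-statistic: z = (p̂ - p₀)/SE = (0.464 - 0.43)/0.017795 = 1.9106
Critical value: z_0.05 = ±1.645
p-value = 0.0561
Decision: reject H₀ at α = 0.1

Answer: z = 1.9106, reject H₀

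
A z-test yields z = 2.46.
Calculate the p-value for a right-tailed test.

For z = 2.46:
p = P(Z > 2.46) = 1 - Φ(2.46) = 0.0069

Answer: p-value ≈ 0.0069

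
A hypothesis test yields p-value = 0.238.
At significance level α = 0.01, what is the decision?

Compare p-value to α:
0.238 ≥ 0.01
Decision: fail to reject H₀

Answer: fail to reject H₀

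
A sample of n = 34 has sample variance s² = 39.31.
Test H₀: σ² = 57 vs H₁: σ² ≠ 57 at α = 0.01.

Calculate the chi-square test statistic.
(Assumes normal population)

df = n - 1 = 33
χ² = (n-1)s²/σ₀² = 33×39.31/57 = 22.7584
Critical values: χ²_{0.995,33} = 15.815, χ²_{0.005,33} = 57.648
Rejection region: χ² < 15.815 or χ² > 57.648
Decision: fail to reject H₀

Answer: χ² = 22.7584, fail to reject H₀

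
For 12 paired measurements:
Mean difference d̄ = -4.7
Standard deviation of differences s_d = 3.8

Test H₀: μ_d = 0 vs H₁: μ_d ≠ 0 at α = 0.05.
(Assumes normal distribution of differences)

Answer: t = -4.2844, reject H₀

Derivation:
df = n - 1 = 11
SE = s_d/√n = 3.8/√12 = 1.0970
t = d̄/SE = -4.7/1.0970 = -4.2844
Critical value: t_{0.025,11} = ±2.201
p-value ≈ 0.0013
Decision: reject H₀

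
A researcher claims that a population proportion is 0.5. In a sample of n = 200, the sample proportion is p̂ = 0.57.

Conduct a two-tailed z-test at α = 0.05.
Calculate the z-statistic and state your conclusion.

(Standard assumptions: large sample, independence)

H₀: p = 0.5, H₁: p ≠ 0.5
Standard error: SE = √(p₀(1-p₀)/n) = √(0.5×0.5/200) = 0.035355
z-statistic: z = (p̂ - p₀)/SE = (0.57 - 0.5)/0.035355 = 1.9799
Critical value: z_0.025 = ±1.960
p-value = 0.0477
Decision: reject H₀ at α = 0.05

Answer: z = 1.9799, reject H₀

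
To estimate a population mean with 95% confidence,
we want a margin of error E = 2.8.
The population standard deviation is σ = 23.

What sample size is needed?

z_0.025 = 1.960
n = (z×σ/E)² = (1.960×23/2.8)²
n = 259.2100
Round up: n = 260

Answer: n = 260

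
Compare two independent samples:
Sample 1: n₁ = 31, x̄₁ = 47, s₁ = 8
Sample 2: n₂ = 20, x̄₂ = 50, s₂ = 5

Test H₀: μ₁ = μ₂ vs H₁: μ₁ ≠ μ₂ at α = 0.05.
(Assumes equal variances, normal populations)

Answer: t = -1.4961, fail to reject H₀

Derivation:
Pooled variance: s²_p = [30×8² + 19×5²]/(49) = 48.8776
s_p = 6.9913
SE = s_p×√(1/n₁ + 1/n₂) = 6.9913×√(1/31 + 1/20) = 2.0052
t = (x̄₁ - x̄₂)/SE = (47 - 50)/2.0052 = -1.4961
df = 49, t-critical = ±2.010
Decision: fail to reject H₀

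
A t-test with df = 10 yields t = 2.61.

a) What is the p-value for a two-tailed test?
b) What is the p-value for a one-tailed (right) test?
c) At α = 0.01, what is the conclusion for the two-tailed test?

Answer: a) 0.0260, b) 0.0130, c) fail to reject H₀

Derivation:
Using t-distribution with df = 10:
a) Two-tailed: p = 2×P(T > 2.61) = 0.0260
b) One-tailed: p = P(T > 2.61) = 0.0130
c) 0.0260 ≥ 0.01, fail to reject H₀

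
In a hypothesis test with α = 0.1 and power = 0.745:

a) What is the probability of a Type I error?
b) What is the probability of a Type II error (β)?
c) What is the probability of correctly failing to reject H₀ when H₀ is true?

a) Type I error probability = α = 0.1
b) Power = P(reject H₀ | H₁ true) = 1 - β = 0.745, so Type II error probability = β = 1 - Power = 0.255
c) P(fail to reject H₀ | H₀ true) = 1 - α = 0.9

Answer: a) 0.1, b) 0.255, c) 0.9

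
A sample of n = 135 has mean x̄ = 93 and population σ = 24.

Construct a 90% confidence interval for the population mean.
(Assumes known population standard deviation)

Confidence level: 90%, α = 0.1
z_0.05 = 1.645
SE = σ/√n = 24/√135 = 2.0656
Margin of error = 1.645 × 2.0656 = 3.3979
CI: x̄ ± margin = 93 ± 3.3979
CI: (89.6021, 96.3979)

Answer: (89.6021, 96.3979)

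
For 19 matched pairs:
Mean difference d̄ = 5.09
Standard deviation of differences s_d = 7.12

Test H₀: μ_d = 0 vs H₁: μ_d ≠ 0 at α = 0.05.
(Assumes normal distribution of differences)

df = n - 1 = 18
SE = s_d/√n = 7.12/√19 = 1.6334
t = d̄/SE = 5.09/1.6334 = 3.1162
Critical value: t_{0.025,18} = ±2.101
p-value ≈ 0.0060
Decision: reject H₀

Answer: t = 3.1162, reject H₀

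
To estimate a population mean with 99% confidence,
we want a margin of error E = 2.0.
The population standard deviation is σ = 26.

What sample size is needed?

Answer: n = 1122

Derivation:
z_0.005 = 2.576
n = (z×σ/E)² = (2.576×26/2.0)²
n = 1121.4461
Round up: n = 1122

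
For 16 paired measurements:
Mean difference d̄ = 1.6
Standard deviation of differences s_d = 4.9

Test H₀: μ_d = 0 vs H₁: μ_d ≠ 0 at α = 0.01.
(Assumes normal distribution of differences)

Answer: t = 1.3061, fail to reject H₀

Derivation:
df = n - 1 = 15
SE = s_d/√n = 4.9/√16 = 1.2250
t = d̄/SE = 1.6/1.2250 = 1.3061
Critical value: t_{0.005,15} = ±2.947
p-value ≈ 0.2112
Decision: fail to reject H₀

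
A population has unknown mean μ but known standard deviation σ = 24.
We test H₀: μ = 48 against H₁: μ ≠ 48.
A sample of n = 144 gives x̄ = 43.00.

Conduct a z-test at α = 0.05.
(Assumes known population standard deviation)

Standard error: SE = σ/√n = 24/√144 = 2.0000
z-statistic: z = (x̄ - μ₀)/SE = (43.00 - 48)/2.0000 = -2.5000
Critical value: ±1.960
p-value = 0.0124
Decision: reject H₀

Answer: z = -2.5000, reject H₀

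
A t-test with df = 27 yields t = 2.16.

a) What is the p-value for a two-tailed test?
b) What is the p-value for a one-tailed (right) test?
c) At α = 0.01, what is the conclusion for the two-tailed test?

Using t-distribution with df = 27:
a) Two-tailed: p = 2×P(T > 2.16) = 0.0398
b) One-tailed: p = P(T > 2.16) = 0.0199
c) 0.0398 ≥ 0.01, fail to reject H₀

Answer: a) 0.0398, b) 0.0199, c) fail to reject H₀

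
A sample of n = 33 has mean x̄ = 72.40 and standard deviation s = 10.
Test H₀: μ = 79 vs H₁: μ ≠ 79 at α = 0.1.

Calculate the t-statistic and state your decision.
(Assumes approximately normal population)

Answer: t = -3.7914, reject H₀

Derivation:
df = n - 1 = 32
SE = s/√n = 10/√33 = 1.7408
t = (x̄ - μ₀)/SE = (72.40 - 79)/1.7408 = -3.7914
Critical value: t_{0.05,32} = ±1.694
p-value ≈ 0.0006
Decision: reject H₀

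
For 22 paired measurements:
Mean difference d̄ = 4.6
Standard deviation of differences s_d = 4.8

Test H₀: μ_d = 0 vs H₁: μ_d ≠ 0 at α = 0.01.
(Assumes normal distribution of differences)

Answer: t = 4.4948, reject H₀

Derivation:
df = n - 1 = 21
SE = s_d/√n = 4.8/√22 = 1.0234
t = d̄/SE = 4.6/1.0234 = 4.4948
Critical value: t_{0.005,21} = ±2.831
p-value ≈ 0.0002
Decision: reject H₀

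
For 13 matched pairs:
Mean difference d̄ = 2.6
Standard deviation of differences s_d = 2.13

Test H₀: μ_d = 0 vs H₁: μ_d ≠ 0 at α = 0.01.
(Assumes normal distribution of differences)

Answer: t = 4.4008, reject H₀

Derivation:
df = n - 1 = 12
SE = s_d/√n = 2.13/√13 = 0.5908
t = d̄/SE = 2.6/0.5908 = 4.4008
Critical value: t_{0.005,12} = ±3.055
p-value ≈ 0.0009
Decision: reject H₀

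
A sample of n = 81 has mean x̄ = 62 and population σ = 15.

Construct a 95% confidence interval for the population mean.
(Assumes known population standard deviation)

Answer: (58.7333, 65.2667)

Derivation:
Confidence level: 95%, α = 0.05
z_0.025 = 1.960
SE = σ/√n = 15/√81 = 1.6667
Margin of error = 1.960 × 1.6667 = 3.2667
CI: x̄ ± margin = 62 ± 3.2667
CI: (58.7333, 65.2667)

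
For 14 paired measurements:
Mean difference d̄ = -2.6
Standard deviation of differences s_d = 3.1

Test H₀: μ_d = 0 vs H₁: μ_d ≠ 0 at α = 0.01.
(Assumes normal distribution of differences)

Answer: t = -3.1382, reject H₀

Derivation:
df = n - 1 = 13
SE = s_d/√n = 3.1/√14 = 0.8285
t = d̄/SE = -2.6/0.8285 = -3.1382
Critical value: t_{0.005,13} = ±3.012
p-value ≈ 0.0078
Decision: reject H₀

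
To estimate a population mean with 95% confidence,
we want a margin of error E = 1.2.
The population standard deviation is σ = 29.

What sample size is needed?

z_0.025 = 1.960
n = (z×σ/E)² = (1.960×29/1.2)²
n = 2243.6011
Round up: n = 2244

Answer: n = 2244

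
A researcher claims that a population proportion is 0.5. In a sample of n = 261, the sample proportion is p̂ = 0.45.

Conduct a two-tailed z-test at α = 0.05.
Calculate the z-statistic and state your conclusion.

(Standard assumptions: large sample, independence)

Answer: z = -1.6156, fail to reject H₀

Derivation:
H₀: p = 0.5, H₁: p ≠ 0.5
Standard error: SE = √(p₀(1-p₀)/n) = √(0.5×0.5/261) = 0.030949
z-statistic: z = (p̂ - p₀)/SE = (0.45 - 0.5)/0.030949 = -1.6156
Critical value: z_0.025 = ±1.960
p-value = 0.1062
Decision: fail to reject H₀ at α = 0.05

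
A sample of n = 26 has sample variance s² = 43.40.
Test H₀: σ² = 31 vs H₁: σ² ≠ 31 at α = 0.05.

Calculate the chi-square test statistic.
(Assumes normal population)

df = n - 1 = 25
χ² = (n-1)s²/σ₀² = 25×43.40/31 = 35.0000
Critical values: χ²_{0.975,25} = 13.120, χ²_{0.025,25} = 40.646
Rejection region: χ² < 13.120 or χ² > 40.646
Decision: fail to reject H₀

Answer: χ² = 35.0000, fail to reject H₀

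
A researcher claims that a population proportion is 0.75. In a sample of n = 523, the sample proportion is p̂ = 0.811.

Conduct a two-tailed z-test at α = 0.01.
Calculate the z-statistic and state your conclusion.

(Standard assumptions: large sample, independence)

H₀: p = 0.75, H₁: p ≠ 0.75
Standard error: SE = √(p₀(1-p₀)/n) = √(0.75×0.25/523) = 0.018934
z-statistic: z = (p̂ - p₀)/SE = (0.811 - 0.75)/0.018934 = 3.2217
Critical value: z_0.005 = ±2.576
p-value = 0.0013
Decision: reject H₀ at α = 0.01

Answer: z = 3.2217, reject H₀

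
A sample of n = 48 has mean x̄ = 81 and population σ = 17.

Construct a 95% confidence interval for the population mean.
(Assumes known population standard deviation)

Confidence level: 95%, α = 0.05
z_0.025 = 1.960
SE = σ/√n = 17/√48 = 2.4537
Margin of error = 1.960 × 2.4537 = 4.8093
CI: x̄ ± margin = 81 ± 4.8093
CI: (76.1907, 85.8093)

Answer: (76.1907, 85.8093)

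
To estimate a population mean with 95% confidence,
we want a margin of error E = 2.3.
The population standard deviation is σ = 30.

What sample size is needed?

z_0.025 = 1.960
n = (z×σ/E)² = (1.960×30/2.3)²
n = 653.5803
Round up: n = 654

Answer: n = 654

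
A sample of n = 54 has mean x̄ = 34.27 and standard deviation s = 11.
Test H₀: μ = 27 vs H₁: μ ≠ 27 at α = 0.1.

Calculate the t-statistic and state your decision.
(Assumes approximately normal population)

df = n - 1 = 53
SE = s/√n = 11/√54 = 1.4969
t = (x̄ - μ₀)/SE = (34.27 - 27)/1.4969 = 4.8567
Critical value: t_{0.05,53} = ±1.674
p-value < 0.0001
Decision: reject H₀

Answer: t = 4.8567, reject H₀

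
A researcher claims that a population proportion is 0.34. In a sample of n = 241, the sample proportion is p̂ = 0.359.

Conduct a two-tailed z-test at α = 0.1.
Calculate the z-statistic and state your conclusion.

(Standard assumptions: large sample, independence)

H₀: p = 0.34, H₁: p ≠ 0.34
Standard error: SE = √(p₀(1-p₀)/n) = √(0.34×0.66/241) = 0.030514
z-statistic: z = (p̂ - p₀)/SE = (0.359 - 0.34)/0.030514 = 0.6227
Critical value: z_0.05 = ±1.645
p-value = 0.5335
Decision: fail to reject H₀ at α = 0.1

Answer: z = 0.6227, fail to reject H₀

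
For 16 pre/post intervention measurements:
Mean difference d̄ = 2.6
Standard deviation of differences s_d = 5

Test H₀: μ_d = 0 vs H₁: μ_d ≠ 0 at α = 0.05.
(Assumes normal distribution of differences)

df = n - 1 = 15
SE = s_d/√n = 5/√16 = 1.2500
t = d̄/SE = 2.6/1.2500 = 2.0800
Critical value: t_{0.025,15} = ±2.131
p-value ≈ 0.0551
Decision: fail to reject H₀

Answer: t = 2.0800, fail to reject H₀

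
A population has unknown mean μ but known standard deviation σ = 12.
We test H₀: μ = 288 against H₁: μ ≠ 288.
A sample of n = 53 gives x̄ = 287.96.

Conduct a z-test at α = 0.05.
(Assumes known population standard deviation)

Answer: z = -0.0243, fail to reject H₀

Derivation:
Standard error: SE = σ/√n = 12/√53 = 1.6483
z-statistic: z = (x̄ - μ₀)/SE = (287.96 - 288)/1.6483 = -0.0243
Critical value: ±1.960
p-value = 0.9806
Decision: fail to reject H₀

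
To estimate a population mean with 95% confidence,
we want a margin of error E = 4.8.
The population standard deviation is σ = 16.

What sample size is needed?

Answer: n = 43

Derivation:
z_0.025 = 1.960
n = (z×σ/E)² = (1.960×16/4.8)²
n = 42.6844
Round up: n = 43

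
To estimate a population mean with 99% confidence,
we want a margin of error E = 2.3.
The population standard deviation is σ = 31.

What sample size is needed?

z_0.005 = 2.576
n = (z×σ/E)² = (2.576×31/2.3)²
n = 1205.4784
Round up: n = 1206

Answer: n = 1206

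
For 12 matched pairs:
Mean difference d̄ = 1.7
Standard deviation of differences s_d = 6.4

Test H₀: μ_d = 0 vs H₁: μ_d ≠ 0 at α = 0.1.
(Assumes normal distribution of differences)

Answer: t = 0.9202, fail to reject H₀

Derivation:
df = n - 1 = 11
SE = s_d/√n = 6.4/√12 = 1.8475
t = d̄/SE = 1.7/1.8475 = 0.9202
Critical value: t_{0.05,11} = ±1.796
p-value ≈ 0.3772
Decision: fail to reject H₀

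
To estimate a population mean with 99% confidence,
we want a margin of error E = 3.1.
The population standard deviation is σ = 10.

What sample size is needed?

z_0.005 = 2.576
n = (z×σ/E)² = (2.576×10/3.1)²
n = 69.0507
Round up: n = 70

Answer: n = 70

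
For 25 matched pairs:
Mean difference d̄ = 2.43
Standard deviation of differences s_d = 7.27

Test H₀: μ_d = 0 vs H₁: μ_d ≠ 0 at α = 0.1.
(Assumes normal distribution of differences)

Answer: t = 1.6713, fail to reject H₀

Derivation:
df = n - 1 = 24
SE = s_d/√n = 7.27/√25 = 1.4540
t = d̄/SE = 2.43/1.4540 = 1.6713
Critical value: t_{0.05,24} = ±1.711
p-value ≈ 0.1077
Decision: fail to reject H₀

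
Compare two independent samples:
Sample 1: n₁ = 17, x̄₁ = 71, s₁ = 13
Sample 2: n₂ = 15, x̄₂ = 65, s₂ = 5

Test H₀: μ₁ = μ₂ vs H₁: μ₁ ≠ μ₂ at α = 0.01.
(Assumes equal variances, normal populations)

Answer: t = 1.6787, fail to reject H₀

Derivation:
Pooled variance: s²_p = [16×13² + 14×5²]/(30) = 101.8000
s_p = 10.0896
SE = s_p×√(1/n₁ + 1/n₂) = 10.0896×√(1/17 + 1/15) = 3.5742
t = (x̄₁ - x̄₂)/SE = (71 - 65)/3.5742 = 1.6787
df = 30, t-critical = ±2.750
Decision: fail to reject H₀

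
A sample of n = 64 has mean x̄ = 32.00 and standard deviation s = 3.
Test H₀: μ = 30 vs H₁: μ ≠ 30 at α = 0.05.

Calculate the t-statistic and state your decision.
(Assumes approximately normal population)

Answer: t = 5.3333, reject H₀

Derivation:
df = n - 1 = 63
SE = s/√n = 3/√64 = 0.3750
t = (x̄ - μ₀)/SE = (32.00 - 30)/0.3750 = 5.3333
Critical value: t_{0.025,63} = ±1.998
p-value < 0.0001
Decision: reject H₀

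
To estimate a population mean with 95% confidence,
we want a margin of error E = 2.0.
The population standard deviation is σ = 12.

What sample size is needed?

z_0.025 = 1.960
n = (z×σ/E)² = (1.960×12/2.0)²
n = 138.2976
Round up: n = 139

Answer: n = 139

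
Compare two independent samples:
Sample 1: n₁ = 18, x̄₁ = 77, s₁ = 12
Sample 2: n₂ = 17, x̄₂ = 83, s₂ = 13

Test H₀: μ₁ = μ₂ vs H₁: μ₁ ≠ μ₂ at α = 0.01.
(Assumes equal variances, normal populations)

Pooled variance: s²_p = [17×12² + 16×13²]/(33) = 156.1212
s_p = 12.4948
SE = s_p×√(1/n₁ + 1/n₂) = 12.4948×√(1/18 + 1/17) = 4.2257
t = (x̄₁ - x̄₂)/SE = (77 - 83)/4.2257 = -1.4199
df = 33, t-critical = ±2.733
Decision: fail to reject H₀

Answer: t = -1.4199, fail to reject H₀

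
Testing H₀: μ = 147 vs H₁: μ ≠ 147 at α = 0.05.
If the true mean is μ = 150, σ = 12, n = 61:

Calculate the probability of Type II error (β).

Answer: β ≈ 0.5029

Derivation:
SE = σ/√n = 12/√61 = 1.5364
Critical values: μ₀ ± z_0.025×SE = 147 ± 1.960×1.5364
Acceptance region: (143.9887, 150.0113)
Under H₁ (μ = 150): z_high = (150.0113 - 150)/1.5364 = 0.0074, z_low = (143.9887 - 150)/1.5364 = -3.9126
β = P(not reject | H₁) = Φ(0.0074) - Φ(-3.9126) ≈ 0.5029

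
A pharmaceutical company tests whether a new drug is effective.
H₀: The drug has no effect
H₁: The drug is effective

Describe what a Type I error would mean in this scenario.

A Type I error (probability α) occurs when we reject a true H₀.
A Type II error (probability β) occurs when we fail to reject a false H₀.

Answer: Concluding the drug is effective when it actually has no effect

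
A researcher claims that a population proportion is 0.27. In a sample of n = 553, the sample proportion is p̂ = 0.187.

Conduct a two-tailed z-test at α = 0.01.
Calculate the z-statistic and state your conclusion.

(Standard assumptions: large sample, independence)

H₀: p = 0.27, H₁: p ≠ 0.27
Standard error: SE = √(p₀(1-p₀)/n) = √(0.27×0.73/553) = 0.018879
z-statistic: z = (p̂ - p₀)/SE = (0.187 - 0.27)/0.018879 = -4.3964
Critical value: z_0.005 = ±2.576
p-value < 0.0001
Decision: reject H₀ at α = 0.01

Answer: z = -4.3964, reject H₀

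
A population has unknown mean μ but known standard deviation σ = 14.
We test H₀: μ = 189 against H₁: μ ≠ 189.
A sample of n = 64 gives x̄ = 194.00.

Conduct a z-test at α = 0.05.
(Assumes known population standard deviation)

Answer: z = 2.8571, reject H₀

Derivation:
Standard error: SE = σ/√n = 14/√64 = 1.7500
z-statistic: z = (x̄ - μ₀)/SE = (194.00 - 189)/1.7500 = 2.8571
Critical value: ±1.960
p-value = 0.0043
Decision: reject H₀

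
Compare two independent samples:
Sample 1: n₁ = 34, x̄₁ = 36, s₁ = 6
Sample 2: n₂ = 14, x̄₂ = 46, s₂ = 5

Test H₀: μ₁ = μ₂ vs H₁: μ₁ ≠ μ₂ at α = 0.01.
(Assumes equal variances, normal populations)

Answer: t = -5.4909, reject H₀

Derivation:
Pooled variance: s²_p = [33×6² + 13×5²]/(46) = 32.8913
s_p = 5.7351
SE = s_p×√(1/n₁ + 1/n₂) = 5.7351×√(1/34 + 1/14) = 1.8212
t = (x̄₁ - x̄₂)/SE = (36 - 46)/1.8212 = -5.4909
df = 46, t-critical = ±2.687
Decision: reject H₀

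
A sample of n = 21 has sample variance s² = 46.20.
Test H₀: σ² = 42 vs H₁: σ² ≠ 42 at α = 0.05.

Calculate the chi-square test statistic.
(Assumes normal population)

Answer: χ² = 22.0000, fail to reject H₀

Derivation:
df = n - 1 = 20
χ² = (n-1)s²/σ₀² = 20×46.20/42 = 22.0000
Critical values: χ²_{0.975,20} = 9.591, χ²_{0.025,20} = 34.170
Rejection region: χ² < 9.591 or χ² > 34.170
Decision: fail to reject H₀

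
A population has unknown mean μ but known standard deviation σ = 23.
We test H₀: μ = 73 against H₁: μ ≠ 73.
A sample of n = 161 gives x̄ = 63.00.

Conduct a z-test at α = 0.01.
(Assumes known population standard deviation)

Answer: z = -5.5166, reject H₀

Derivation:
Standard error: SE = σ/√n = 23/√161 = 1.8127
z-statistic: z = (x̄ - μ₀)/SE = (63.00 - 73)/1.8127 = -5.5166
Critical value: ±2.576
p-value < 0.0001
Decision: reject H₀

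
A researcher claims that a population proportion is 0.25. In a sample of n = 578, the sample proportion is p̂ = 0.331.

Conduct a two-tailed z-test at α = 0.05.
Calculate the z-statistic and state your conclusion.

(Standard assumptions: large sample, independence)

Answer: z = 4.4973, reject H₀

Derivation:
H₀: p = 0.25, H₁: p ≠ 0.25
Standard error: SE = √(p₀(1-p₀)/n) = √(0.25×0.75/578) = 0.018011
z-statistic: z = (p̂ - p₀)/SE = (0.331 - 0.25)/0.018011 = 4.4973
Critical value: z_0.025 = ±1.960
p-value < 0.0001
Decision: reject H₀ at α = 0.05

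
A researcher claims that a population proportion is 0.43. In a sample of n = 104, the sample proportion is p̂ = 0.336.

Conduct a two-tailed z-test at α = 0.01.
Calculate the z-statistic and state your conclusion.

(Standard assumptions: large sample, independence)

Answer: z = -1.9363, fail to reject H₀

Derivation:
H₀: p = 0.43, H₁: p ≠ 0.43
Standard error: SE = √(p₀(1-p₀)/n) = √(0.43×0.57/104) = 0.048546
z-statistic: z = (p̂ - p₀)/SE = (0.336 - 0.43)/0.048546 = -1.9363
Critical value: z_0.005 = ±2.576
p-value = 0.0528
Decision: fail to reject H₀ at α = 0.01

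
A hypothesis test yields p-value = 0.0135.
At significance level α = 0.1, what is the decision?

Compare p-value to α:
0.0135 < 0.1
Decision: reject H₀

Answer: reject H₀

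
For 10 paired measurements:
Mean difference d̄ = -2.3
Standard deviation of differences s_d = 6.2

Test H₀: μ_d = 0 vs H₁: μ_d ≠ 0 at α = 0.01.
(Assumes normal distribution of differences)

Answer: t = -1.1731, fail to reject H₀

Derivation:
df = n - 1 = 9
SE = s_d/√n = 6.2/√10 = 1.9606
t = d̄/SE = -2.3/1.9606 = -1.1731
Critical value: t_{0.005,9} = ±3.250
p-value ≈ 0.2709
Decision: fail to reject H₀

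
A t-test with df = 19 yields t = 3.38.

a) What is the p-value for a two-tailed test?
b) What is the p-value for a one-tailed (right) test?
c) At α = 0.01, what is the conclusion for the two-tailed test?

Using t-distribution with df = 19:
a) Two-tailed: p = 2×P(T > 3.38) = 0.0031
b) One-tailed: p = P(T > 3.38) = 0.0016
c) 0.0031 < 0.01, reject H₀

Answer: a) 0.0031, b) 0.0016, c) reject H₀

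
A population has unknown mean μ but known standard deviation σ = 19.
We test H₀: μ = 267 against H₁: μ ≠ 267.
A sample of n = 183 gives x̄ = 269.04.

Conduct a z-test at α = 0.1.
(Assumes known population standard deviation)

Standard error: SE = σ/√n = 19/√183 = 1.4045
z-statistic: z = (x̄ - μ₀)/SE = (269.04 - 267)/1.4045 = 1.4525
Critical value: ±1.645
p-value = 0.1464
Decision: fail to reject H₀

Answer: z = 1.4525, fail to reject H₀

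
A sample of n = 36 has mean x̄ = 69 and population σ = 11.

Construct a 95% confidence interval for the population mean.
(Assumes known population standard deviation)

Answer: (65.4067, 72.5933)

Derivation:
Confidence level: 95%, α = 0.05
z_0.025 = 1.960
SE = σ/√n = 11/√36 = 1.8333
Margin of error = 1.960 × 1.8333 = 3.5933
CI: x̄ ± margin = 69 ± 3.5933
CI: (65.4067, 72.5933)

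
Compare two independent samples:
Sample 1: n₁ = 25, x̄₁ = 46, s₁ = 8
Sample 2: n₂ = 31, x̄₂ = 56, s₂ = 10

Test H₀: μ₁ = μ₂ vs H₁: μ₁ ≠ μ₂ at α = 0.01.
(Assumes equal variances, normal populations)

Answer: t = -4.0589, reject H₀

Derivation:
Pooled variance: s²_p = [24×8² + 30×10²]/(54) = 84.0000
s_p = 9.1652
SE = s_p×√(1/n₁ + 1/n₂) = 9.1652×√(1/25 + 1/31) = 2.4637
t = (x̄₁ - x̄₂)/SE = (46 - 56)/2.4637 = -4.0589
df = 54, t-critical = ±2.670
Decision: reject H₀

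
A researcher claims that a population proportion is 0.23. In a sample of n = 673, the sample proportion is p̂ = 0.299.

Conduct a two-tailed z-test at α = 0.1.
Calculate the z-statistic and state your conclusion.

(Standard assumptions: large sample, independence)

H₀: p = 0.23, H₁: p ≠ 0.23
Standard error: SE = √(p₀(1-p₀)/n) = √(0.23×0.77/673) = 0.016222
z-statistic: z = (p̂ - p₀)/SE = (0.299 - 0.23)/0.016222 = 4.2535
Critical value: z_0.05 = ±1.645
p-value < 0.0001
Decision: reject H₀ at α = 0.1

Answer: z = 4.2535, reject H₀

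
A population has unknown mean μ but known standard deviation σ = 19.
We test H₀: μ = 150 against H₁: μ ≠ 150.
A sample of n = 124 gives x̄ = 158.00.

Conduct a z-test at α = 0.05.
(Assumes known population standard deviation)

Answer: z = 4.6885, reject H₀

Derivation:
Standard error: SE = σ/√n = 19/√124 = 1.7063
z-statistic: z = (x̄ - μ₀)/SE = (158.00 - 150)/1.7063 = 4.6885
Critical value: ±1.960
p-value < 0.0001
Decision: reject H₀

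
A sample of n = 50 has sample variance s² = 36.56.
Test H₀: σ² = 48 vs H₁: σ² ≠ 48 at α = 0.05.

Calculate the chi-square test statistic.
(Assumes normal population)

Answer: χ² = 37.3217, fail to reject H₀

Derivation:
df = n - 1 = 49
χ² = (n-1)s²/σ₀² = 49×36.56/48 = 37.3217
Critical values: χ²_{0.975,49} = 31.555, χ²_{0.025,49} = 70.222
Rejection region: χ² < 31.555 or χ² > 70.222
Decision: fail to reject H₀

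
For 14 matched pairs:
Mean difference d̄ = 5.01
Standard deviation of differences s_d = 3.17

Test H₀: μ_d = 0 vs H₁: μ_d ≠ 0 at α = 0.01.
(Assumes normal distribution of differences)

Answer: t = 5.9136, reject H₀

Derivation:
df = n - 1 = 13
SE = s_d/√n = 3.17/√14 = 0.8472
t = d̄/SE = 5.01/0.8472 = 5.9136
Critical value: t_{0.005,13} = ±3.012
p-value ≈ 0.0001
Decision: reject H₀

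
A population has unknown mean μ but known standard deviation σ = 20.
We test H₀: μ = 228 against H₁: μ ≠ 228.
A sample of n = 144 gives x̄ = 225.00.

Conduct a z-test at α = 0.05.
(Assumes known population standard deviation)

Answer: z = -1.8000, fail to reject H₀

Derivation:
Standard error: SE = σ/√n = 20/√144 = 1.6667
z-statistic: z = (x̄ - μ₀)/SE = (225.00 - 228)/1.6667 = -1.8000
Critical value: ±1.960
p-value = 0.0719
Decision: fail to reject H₀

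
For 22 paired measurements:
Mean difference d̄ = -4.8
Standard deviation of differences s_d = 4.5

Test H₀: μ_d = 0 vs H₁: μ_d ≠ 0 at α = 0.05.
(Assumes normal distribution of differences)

df = n - 1 = 21
SE = s_d/√n = 4.5/√22 = 0.9594
t = d̄/SE = -4.8/0.9594 = -5.0031
Critical value: t_{0.025,21} = ±2.080
p-value ≈ 0.0001
Decision: reject H₀

Answer: t = -5.0031, reject H₀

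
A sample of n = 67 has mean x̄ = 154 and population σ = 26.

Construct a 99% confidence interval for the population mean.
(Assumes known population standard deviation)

Confidence level: 99%, α = 0.01
z_0.005 = 2.576
SE = σ/√n = 26/√67 = 3.1764
Margin of error = 2.576 × 3.1764 = 8.1824
CI: x̄ ± margin = 154 ± 8.1824
CI: (145.8176, 162.1824)

Answer: (145.8176, 162.1824)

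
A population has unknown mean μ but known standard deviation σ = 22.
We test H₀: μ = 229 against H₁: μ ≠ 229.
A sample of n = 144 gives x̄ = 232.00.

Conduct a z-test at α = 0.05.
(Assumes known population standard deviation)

Answer: z = 1.6364, fail to reject H₀

Derivation:
Standard error: SE = σ/√n = 22/√144 = 1.8333
z-statistic: z = (x̄ - μ₀)/SE = (232.00 - 229)/1.8333 = 1.6364
Critical value: ±1.960
p-value = 0.1018
Decision: fail to reject H₀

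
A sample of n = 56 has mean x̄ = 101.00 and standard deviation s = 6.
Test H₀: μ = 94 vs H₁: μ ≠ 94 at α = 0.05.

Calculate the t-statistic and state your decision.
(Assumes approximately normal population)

Answer: t = 8.7304, reject H₀

Derivation:
df = n - 1 = 55
SE = s/√n = 6/√56 = 0.8018
t = (x̄ - μ₀)/SE = (101.00 - 94)/0.8018 = 8.7304
Critical value: t_{0.025,55} = ±2.004
p-value < 0.0001
Decision: reject H₀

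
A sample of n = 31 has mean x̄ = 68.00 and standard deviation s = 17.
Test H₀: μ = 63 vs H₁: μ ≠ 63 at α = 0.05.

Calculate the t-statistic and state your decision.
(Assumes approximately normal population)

df = n - 1 = 30
SE = s/√n = 17/√31 = 3.0533
t = (x̄ - μ₀)/SE = (68.00 - 63)/3.0533 = 1.6376
Critical value: t_{0.025,30} = ±2.042
p-value ≈ 0.1120
Decision: fail to reject H₀

Answer: t = 1.6376, fail to reject H₀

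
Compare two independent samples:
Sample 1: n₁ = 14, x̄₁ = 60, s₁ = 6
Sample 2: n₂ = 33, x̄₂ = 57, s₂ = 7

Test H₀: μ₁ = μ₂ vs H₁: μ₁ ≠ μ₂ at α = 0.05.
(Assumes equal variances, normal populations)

Answer: t = 1.3983, fail to reject H₀

Derivation:
Pooled variance: s²_p = [13×6² + 32×7²]/(45) = 45.2444
s_p = 6.7264
SE = s_p×√(1/n₁ + 1/n₂) = 6.7264×√(1/14 + 1/33) = 2.1454
t = (x̄₁ - x̄₂)/SE = (60 - 57)/2.1454 = 1.3983
df = 45, t-critical = ±2.014
Decision: fail to reject H₀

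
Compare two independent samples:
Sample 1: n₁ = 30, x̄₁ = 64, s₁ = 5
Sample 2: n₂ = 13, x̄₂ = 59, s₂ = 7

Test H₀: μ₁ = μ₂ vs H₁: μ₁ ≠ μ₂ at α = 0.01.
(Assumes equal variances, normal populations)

Pooled variance: s²_p = [29×5² + 12×7²]/(41) = 32.0244
s_p = 5.6590
SE = s_p×√(1/n₁ + 1/n₂) = 5.6590×√(1/30 + 1/13) = 1.8791
t = (x̄₁ - x̄₂)/SE = (64 - 59)/1.8791 = 2.6608
df = 41, t-critical = ±2.701
Decision: fail to reject H₀

Answer: t = 2.6608, fail to reject H₀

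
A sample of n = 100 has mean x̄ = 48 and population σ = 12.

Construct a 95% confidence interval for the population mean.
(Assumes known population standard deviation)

Confidence level: 95%, α = 0.05
z_0.025 = 1.960
SE = σ/√n = 12/√100 = 1.2000
Margin of error = 1.960 × 1.2000 = 2.3520
CI: x̄ ± margin = 48 ± 2.3520
CI: (45.6480, 50.3520)

Answer: (45.6480, 50.3520)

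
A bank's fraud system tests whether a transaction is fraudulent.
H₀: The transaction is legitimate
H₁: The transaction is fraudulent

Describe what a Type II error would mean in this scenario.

Type I error (α): Rejecting H₀ when H₀ is true
Type II error (β): Failing to reject H₀ when H₁ is true

Answer: Allowing a fraudulent transaction to go through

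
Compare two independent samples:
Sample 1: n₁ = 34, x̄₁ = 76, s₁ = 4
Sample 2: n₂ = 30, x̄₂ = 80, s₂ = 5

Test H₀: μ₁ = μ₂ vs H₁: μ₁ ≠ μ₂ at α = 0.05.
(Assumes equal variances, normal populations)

Answer: t = -3.5521, reject H₀

Derivation:
Pooled variance: s²_p = [33×4² + 29×5²]/(62) = 20.2097
s_p = 4.4955
SE = s_p×√(1/n₁ + 1/n₂) = 4.4955×√(1/34 + 1/30) = 1.1261
t = (x̄₁ - x̄₂)/SE = (76 - 80)/1.1261 = -3.5521
df = 62, t-critical = ±1.999
Decision: reject H₀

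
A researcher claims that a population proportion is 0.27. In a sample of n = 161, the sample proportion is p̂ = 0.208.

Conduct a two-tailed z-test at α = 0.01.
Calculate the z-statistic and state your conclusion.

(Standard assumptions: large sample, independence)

H₀: p = 0.27, H₁: p ≠ 0.27
Standard error: SE = √(p₀(1-p₀)/n) = √(0.27×0.73/161) = 0.034989
z-statistic: z = (p̂ - p₀)/SE = (0.208 - 0.27)/0.034989 = -1.7720
Critical value: z_0.005 = ±2.576
p-value = 0.0764
Decision: fail to reject H₀ at α = 0.01

Answer: z = -1.7720, fail to reject H₀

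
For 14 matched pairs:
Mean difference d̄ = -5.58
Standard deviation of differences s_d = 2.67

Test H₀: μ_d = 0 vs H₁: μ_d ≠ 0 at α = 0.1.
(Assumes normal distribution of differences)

Answer: t = -7.8195, reject H₀

Derivation:
df = n - 1 = 13
SE = s_d/√n = 2.67/√14 = 0.7136
t = d̄/SE = -5.58/0.7136 = -7.8195
Critical value: t_{0.05,13} = ±1.771
p-value < 0.0001
Decision: reject H₀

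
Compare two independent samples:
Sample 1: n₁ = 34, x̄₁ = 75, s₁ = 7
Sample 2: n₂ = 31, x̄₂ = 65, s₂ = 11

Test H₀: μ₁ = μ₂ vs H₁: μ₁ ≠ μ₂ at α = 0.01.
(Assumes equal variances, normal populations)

Pooled variance: s²_p = [33×7² + 30×11²]/(63) = 83.2857
s_p = 9.1261
SE = s_p×√(1/n₁ + 1/n₂) = 9.1261×√(1/34 + 1/31) = 2.2663
t = (x̄₁ - x̄₂)/SE = (75 - 65)/2.2663 = 4.4125
df = 63, t-critical = ±2.656
Decision: reject H₀

Answer: t = 4.4125, reject H₀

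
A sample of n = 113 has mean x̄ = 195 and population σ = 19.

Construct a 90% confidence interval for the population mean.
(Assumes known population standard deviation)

Confidence level: 90%, α = 0.1
z_0.05 = 1.645
SE = σ/√n = 19/√113 = 1.7874
Margin of error = 1.645 × 1.7874 = 2.9403
CI: x̄ ± margin = 195 ± 2.9403
CI: (192.0597, 197.9403)

Answer: (192.0597, 197.9403)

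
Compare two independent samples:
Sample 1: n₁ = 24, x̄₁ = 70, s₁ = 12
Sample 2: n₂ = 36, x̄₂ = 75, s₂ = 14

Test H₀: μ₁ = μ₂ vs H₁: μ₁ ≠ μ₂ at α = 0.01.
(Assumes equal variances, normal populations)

Answer: t = -1.4327, fail to reject H₀

Derivation:
Pooled variance: s²_p = [23×12² + 35×14²]/(58) = 175.3793
s_p = 13.2431
SE = s_p×√(1/n₁ + 1/n₂) = 13.2431×√(1/24 + 1/36) = 3.4899
t = (x̄₁ - x̄₂)/SE = (70 - 75)/3.4899 = -1.4327
df = 58, t-critical = ±2.663
Decision: fail to reject H₀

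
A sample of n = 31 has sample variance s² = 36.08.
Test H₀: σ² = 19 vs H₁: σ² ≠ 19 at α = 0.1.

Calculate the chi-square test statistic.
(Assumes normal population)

Answer: χ² = 56.9684, reject H₀

Derivation:
df = n - 1 = 30
χ² = (n-1)s²/σ₀² = 30×36.08/19 = 56.9684
Critical values: χ²_{0.95,30} = 18.493, χ²_{0.05,30} = 43.773
Rejection region: χ² < 18.493 or χ² > 43.773
Decision: reject H₀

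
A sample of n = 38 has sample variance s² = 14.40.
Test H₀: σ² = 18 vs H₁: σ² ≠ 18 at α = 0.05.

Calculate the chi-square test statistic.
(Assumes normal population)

Answer: χ² = 29.6000, fail to reject H₀

Derivation:
df = n - 1 = 37
χ² = (n-1)s²/σ₀² = 37×14.40/18 = 29.6000
Critical values: χ²_{0.975,37} = 22.106, χ²_{0.025,37} = 55.668
Rejection region: χ² < 22.106 or χ² > 55.668
Decision: fail to reject H₀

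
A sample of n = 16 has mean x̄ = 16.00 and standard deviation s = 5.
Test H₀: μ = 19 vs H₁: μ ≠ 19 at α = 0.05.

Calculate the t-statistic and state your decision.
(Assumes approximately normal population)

df = n - 1 = 15
SE = s/√n = 5/√16 = 1.2500
t = (x̄ - μ₀)/SE = (16.00 - 19)/1.2500 = -2.4000
Critical value: t_{0.025,15} = ±2.131
p-value ≈ 0.0298
Decision: reject H₀

Answer: t = -2.4000, reject H₀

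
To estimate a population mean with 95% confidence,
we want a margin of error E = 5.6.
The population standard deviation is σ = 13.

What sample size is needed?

z_0.025 = 1.960
n = (z×σ/E)² = (1.960×13/5.6)²
n = 20.7025
Round up: n = 21

Answer: n = 21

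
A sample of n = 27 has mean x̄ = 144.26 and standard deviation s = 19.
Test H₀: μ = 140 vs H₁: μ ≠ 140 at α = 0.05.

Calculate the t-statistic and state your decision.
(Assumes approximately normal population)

Answer: t = 1.1650, fail to reject H₀

Derivation:
df = n - 1 = 26
SE = s/√n = 19/√27 = 3.6566
t = (x̄ - μ₀)/SE = (144.26 - 140)/3.6566 = 1.1650
Critical value: t_{0.025,26} = ±2.056
p-value ≈ 0.2546
Decision: fail to reject H₀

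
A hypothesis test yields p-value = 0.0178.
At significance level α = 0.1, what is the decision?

Answer: reject H₀

Derivation:
Compare p-value to α:
0.0178 < 0.1
Decision: reject H₀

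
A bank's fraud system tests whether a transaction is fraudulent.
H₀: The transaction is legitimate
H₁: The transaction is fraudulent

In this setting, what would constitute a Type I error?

A Type I error (probability α) occurs when we reject a true H₀.
A Type II error (probability β) occurs when we fail to reject a false H₀.

Answer: Blocking a legitimate transaction as fraud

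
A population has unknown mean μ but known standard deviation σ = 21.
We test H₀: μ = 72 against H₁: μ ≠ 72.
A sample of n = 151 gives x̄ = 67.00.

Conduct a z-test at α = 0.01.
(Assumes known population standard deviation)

Standard error: SE = σ/√n = 21/√151 = 1.7090
z-statistic: z = (x̄ - μ₀)/SE = (67.00 - 72)/1.7090 = -2.9257
Critical value: ±2.576
p-value = 0.0034
Decision: reject H₀

Answer: z = -2.9257, reject H₀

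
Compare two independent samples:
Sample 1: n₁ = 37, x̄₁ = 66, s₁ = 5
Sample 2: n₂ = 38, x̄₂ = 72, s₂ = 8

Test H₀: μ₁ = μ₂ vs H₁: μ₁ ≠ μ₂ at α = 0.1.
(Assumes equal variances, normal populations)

Answer: t = -3.8827, reject H₀

Derivation:
Pooled variance: s²_p = [36×5² + 37×8²]/(73) = 44.7671
s_p = 6.6908
SE = s_p×√(1/n₁ + 1/n₂) = 6.6908×√(1/37 + 1/38) = 1.5453
t = (x̄₁ - x̄₂)/SE = (66 - 72)/1.5453 = -3.8827
df = 73, t-critical = ±1.666
Decision: reject H₀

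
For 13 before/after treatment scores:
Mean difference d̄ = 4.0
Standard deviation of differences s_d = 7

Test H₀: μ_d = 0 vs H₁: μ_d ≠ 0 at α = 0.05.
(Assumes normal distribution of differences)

df = n - 1 = 12
SE = s_d/√n = 7/√13 = 1.9415
t = d̄/SE = 4.0/1.9415 = 2.0603
Critical value: t_{0.025,12} = ±2.179
p-value ≈ 0.0617
Decision: fail to reject H₀

Answer: t = 2.0603, fail to reject H₀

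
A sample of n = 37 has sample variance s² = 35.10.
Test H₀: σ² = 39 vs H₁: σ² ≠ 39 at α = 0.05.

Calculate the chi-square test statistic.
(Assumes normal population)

df = n - 1 = 36
χ² = (n-1)s²/σ₀² = 36×35.10/39 = 32.4000
Critical values: χ²_{0.975,36} = 21.336, χ²_{0.025,36} = 54.437
Rejection region: χ² < 21.336 or χ² > 54.437
Decision: fail to reject H₀

Answer: χ² = 32.4000, fail to reject H₀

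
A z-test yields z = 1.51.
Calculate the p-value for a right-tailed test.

For z = 1.51:
p = P(Z > 1.51) = 1 - Φ(1.51) = 0.0655

Answer: p-value ≈ 0.0655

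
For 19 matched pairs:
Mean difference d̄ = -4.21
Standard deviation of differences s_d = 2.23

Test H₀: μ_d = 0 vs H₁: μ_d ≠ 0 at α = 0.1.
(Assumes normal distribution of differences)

df = n - 1 = 18
SE = s_d/√n = 2.23/√19 = 0.5116
t = d̄/SE = -4.21/0.5116 = -8.2291
Critical value: t_{0.05,18} = ±1.734
p-value < 0.0001
Decision: reject H₀

Answer: t = -8.2291, reject H₀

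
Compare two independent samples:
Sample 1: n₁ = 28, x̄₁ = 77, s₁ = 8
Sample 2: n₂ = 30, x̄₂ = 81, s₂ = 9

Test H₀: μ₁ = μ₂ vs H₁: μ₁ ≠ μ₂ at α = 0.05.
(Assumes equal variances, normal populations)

Answer: t = -1.7840, fail to reject H₀

Derivation:
Pooled variance: s²_p = [27×8² + 29×9²]/(56) = 72.8036
s_p = 8.5325
SE = s_p×√(1/n₁ + 1/n₂) = 8.5325×√(1/28 + 1/30) = 2.2421
t = (x̄₁ - x̄₂)/SE = (77 - 81)/2.2421 = -1.7840
df = 56, t-critical = ±2.003
Decision: fail to reject H₀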